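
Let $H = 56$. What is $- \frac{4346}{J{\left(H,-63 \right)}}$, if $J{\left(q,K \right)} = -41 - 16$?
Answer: $\frac{4346}{57} \approx 76.246$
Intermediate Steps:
$J{\left(q,K \right)} = -57$
$- \frac{4346}{J{\left(H,-63 \right)}} = - \frac{4346}{-57} = \left(-4346\right) \left(- \frac{1}{57}\right) = \frac{4346}{57}$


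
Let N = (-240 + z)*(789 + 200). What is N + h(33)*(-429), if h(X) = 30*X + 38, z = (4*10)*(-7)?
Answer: -955292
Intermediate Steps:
z = -280 (z = 40*(-7) = -280)
h(X) = 38 + 30*X
N = -514280 (N = (-240 - 280)*(789 + 200) = -520*989 = -514280)
N + h(33)*(-429) = -514280 + (38 + 30*33)*(-429) = -514280 + (38 + 990)*(-429) = -514280 + 1028*(-429) = -514280 - 441012 = -955292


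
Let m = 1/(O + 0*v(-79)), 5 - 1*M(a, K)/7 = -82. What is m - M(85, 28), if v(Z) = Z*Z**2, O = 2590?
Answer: -1577309/2590 ≈ -609.00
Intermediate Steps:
M(a, K) = 609 (M(a, K) = 35 - 7*(-82) = 35 + 574 = 609)
v(Z) = Z**3
m = 1/2590 (m = 1/(2590 + 0*(-79)**3) = 1/(2590 + 0*(-493039)) = 1/(2590 + 0) = 1/2590 ≈ 0.00038610)
m - M(85, 28) = 1/2590 - 1*609 = 1/2590 - 609 = -1577309/2590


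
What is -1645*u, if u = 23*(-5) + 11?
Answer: 171080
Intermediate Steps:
u = -104 (u = -115 + 11 = -104)
-1645*u = -1645*(-104) = 171080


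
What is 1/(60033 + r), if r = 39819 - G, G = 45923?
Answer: 1/53929 ≈ 1.8543e-5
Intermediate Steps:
r = -6104 (r = 39819 - 1*45923 = 39819 - 45923 = -6104)
1/(60033 + r) = 1/(60033 - 6104) = 1/53929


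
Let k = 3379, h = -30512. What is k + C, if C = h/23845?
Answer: 80541743/23845 ≈ 3377.7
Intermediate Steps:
C = -30512/23845 ≈ -1.2796
k + C = 3379 - 30512/23845 = 80541743/23845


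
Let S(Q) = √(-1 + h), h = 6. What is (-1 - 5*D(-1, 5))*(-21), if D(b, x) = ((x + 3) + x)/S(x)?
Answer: 21 + 273*√5 ≈ 631.45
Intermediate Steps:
S(Q) = √5 (S(Q) = √(-1 + 6) = √5)
D(b, x) = √5*(3 + 2*x)/5 (D(b, x) = ((x + 3) + x)/(√5) = (√5/5)*((3 + x) + x) = (√5/5)*(3 + 2*x) = √5*(3 + 2*x)/5)
(-1 - 5*D(-1, 5))*(-21) = (-1 - √5*(3 + 2*5))*(-21) = (-1 - √5*(3 + 10))*(-21) = (-1 - √5*13)*(-21) = (-1 - 13*√5)*(-21) = 21 + 273*√5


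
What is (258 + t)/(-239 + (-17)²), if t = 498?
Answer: 378/25 ≈ 15.120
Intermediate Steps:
(258 + t)/(-239 + (-17)²) = (258 + 498)/(-239 + (-17)²) = 756/(-239 + 289) = 756/50 = 756*(1/50) = 378/25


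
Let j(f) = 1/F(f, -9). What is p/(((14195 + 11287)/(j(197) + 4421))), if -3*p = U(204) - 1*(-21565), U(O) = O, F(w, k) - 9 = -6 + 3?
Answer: -577466263/458676 ≈ -1259.0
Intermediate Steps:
F(w, k) = 6 (F(w, k) = 9 + (-6 + 3) = 9 - 3 = 6)
j(f) = ⅙ (j(f) = 1/6 = ⅙)
p = -21769/3 (p = -(204 - 1*(-21565))/3 = -(204 + 21565)/3 = -⅓*21769 = -21769/3 ≈ -7256.3)
p/(((14195 + 11287)/(j(197) + 4421))) = -21769*(⅙ + 4421)/(14195 + 11287)/3 = -21769/(3*(25482/(26527/6))) = -21769/(3*(25482*(6/26527))) = -21769/(3*152892/26527) = -21769/3*26527/152892 = -577466263/458676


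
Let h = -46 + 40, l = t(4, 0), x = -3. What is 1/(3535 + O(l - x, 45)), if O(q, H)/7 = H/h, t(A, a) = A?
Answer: 2/6965 ≈ 0.00028715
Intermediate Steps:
l = 4
h = -6
O(q, H) = -7*H/6 (O(q, H) = 7*(H/(-6)) = 7*(H*(-1/6)) = 7*(-H/6) = -7*H/6)
1/(3535 + O(l - x, 45)) = 1/(3535 - 7/6*45) = 1/(3535 - 105/2) = 1/(6965/2) = 2/6965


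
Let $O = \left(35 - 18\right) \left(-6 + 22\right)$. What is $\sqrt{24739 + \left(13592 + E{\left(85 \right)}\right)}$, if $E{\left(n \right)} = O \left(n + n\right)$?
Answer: $\sqrt{84571} \approx 290.81$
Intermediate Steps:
$O = 272$ ($O = 17 \cdot 16 = 272$)
$E{\left(n \right)} = 544 n$ ($E{\left(n \right)} = 272 \left(n + n\right) = 272 \cdot 2 n = 544 n$)
$\sqrt{24739 + \left(13592 + E{\left(85 \right)}\right)} = \sqrt{24739 + \left(13592 + 544 \cdot 85\right)} = \sqrt{24739 + \left(13592 + 46240\right)} = \sqrt{24739 + 59832} = \sqrt{84571}$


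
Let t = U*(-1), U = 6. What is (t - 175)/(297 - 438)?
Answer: 181/141 ≈ 1.2837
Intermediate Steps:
t = -6 (t = 6*(-1) = -6)
(t - 175)/(297 - 438) = (-6 - 175)/(297 - 438) = -181/(-141) = -181*(-1/141) = 181/141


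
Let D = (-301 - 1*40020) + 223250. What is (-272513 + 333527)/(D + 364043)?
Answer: 10169/91162 ≈ 0.11155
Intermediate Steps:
D = 182929 (D = (-301 - 40020) + 223250 = -40321 + 223250 = 182929)
(-272513 + 333527)/(D + 364043) = (-272513 + 333527)/(182929 + 364043) = 61014/546972 = 61014*(1/546972) = 10169/91162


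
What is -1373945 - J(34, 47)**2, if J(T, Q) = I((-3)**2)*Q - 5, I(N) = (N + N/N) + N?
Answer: -2162489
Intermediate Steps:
I(N) = 1 + 2*N (I(N) = (N + 1) + N = (1 + N) + N = 1 + 2*N)
J(T, Q) = -5 + 19*Q (J(T, Q) = (1 + 2*(-3)**2)*Q - 5 = (1 + 2*9)*Q - 5 = (1 + 18)*Q - 5 = 19*Q - 5 = -5 + 19*Q)
-1373945 - J(34, 47)**2 = -1373945 - (-5 + 19*47)**2 = -1373945 - (-5 + 893)**2 = -1373945 - 1*888**2 = -1373945 - 1*788544 = -1373945 - 788544 = -2162489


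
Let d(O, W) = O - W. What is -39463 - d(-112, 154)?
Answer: -39197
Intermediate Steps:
-39463 - d(-112, 154) = -39463 - (-112 - 1*154) = -39463 - (-112 - 154) = -39463 - 1*(-266) = -39463 + 266 = -39197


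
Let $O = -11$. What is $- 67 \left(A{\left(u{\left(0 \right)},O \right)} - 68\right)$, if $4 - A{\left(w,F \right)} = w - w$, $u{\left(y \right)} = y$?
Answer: $4288$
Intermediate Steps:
$A{\left(w,F \right)} = 4$ ($A{\left(w,F \right)} = 4 - \left(w - w\right) = 4 - 0 = 4 + 0 = 4$)
$- 67 \left(A{\left(u{\left(0 \right)},O \right)} - 68\right) = - 67 \left(4 - 68\right) = \left(-67\right) \left(-64\right) = 4288$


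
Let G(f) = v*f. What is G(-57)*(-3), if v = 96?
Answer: 16416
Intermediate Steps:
G(f) = 96*f
G(-57)*(-3) = (96*(-57))*(-3) = -5472*(-3) = 16416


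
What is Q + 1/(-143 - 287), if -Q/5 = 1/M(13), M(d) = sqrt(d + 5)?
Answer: -1/430 - 5*sqrt(2)/6 ≈ -1.1808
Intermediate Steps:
M(d) = sqrt(5 + d)
Q = -5*sqrt(2)/6 (Q = -5/sqrt(5 + 13) = -5*sqrt(2)/6 ≈ -1.1785)
Q + 1/(-143 - 287) = -5*sqrt(2)/6 + 1/(-143 - 287) = -5*sqrt(2)/6 + 1/(-430) = -5*sqrt(2)/6 - 1/430 = -1/430 - 5*sqrt(2)/6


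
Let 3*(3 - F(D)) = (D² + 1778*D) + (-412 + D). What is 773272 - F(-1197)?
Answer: 1622741/3 ≈ 5.4091e+5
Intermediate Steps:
F(D) = 421/3 - 593*D - D²/3 (F(D) = 3 - ((D² + 1778*D) + (-412 + D))/3 = 3 - (-412 + D² + 1779*D)/3 = 3 + (412/3 - 593*D - D²/3) = 421/3 - 593*D - D²/3)
773272 - F(-1197) = 773272 - (421/3 - 593*(-1197) - ⅓*(-1197)²) = 773272 - (421/3 + 709821 - ⅓*1432809) = 773272 - (421/3 + 709821 - 477603) = 773272 - 1*697075/3 = 773272 - 697075/3 = 1622741/3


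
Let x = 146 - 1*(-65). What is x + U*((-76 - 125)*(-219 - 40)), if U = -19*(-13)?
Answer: 12858784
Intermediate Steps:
U = 247
x = 211 (x = 146 + 65 = 211)
x + U*((-76 - 125)*(-219 - 40)) = 211 + 247*((-76 - 125)*(-219 - 40)) = 211 + 247*(-201*(-259)) = 211 + 247*52059 = 211 + 12858573 = 12858784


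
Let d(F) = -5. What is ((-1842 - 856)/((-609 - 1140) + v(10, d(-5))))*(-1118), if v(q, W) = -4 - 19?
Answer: -754091/443 ≈ -1702.2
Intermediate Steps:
v(q, W) = -23
((-1842 - 856)/((-609 - 1140) + v(10, d(-5))))*(-1118) = ((-1842 - 856)/((-609 - 1140) - 23))*(-1118) = -2698/(-1749 - 23)*(-1118) = -2698/(-1772)*(-1118) = -2698*(-1/1772)*(-1118) = (1349/886)*(-1118) = -754091/443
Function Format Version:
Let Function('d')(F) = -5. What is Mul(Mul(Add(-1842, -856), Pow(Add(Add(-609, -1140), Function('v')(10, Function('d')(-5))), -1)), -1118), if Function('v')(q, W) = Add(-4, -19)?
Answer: Rational(-754091, 443) ≈ -1702.2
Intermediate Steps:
Function('v')(q, W) = -23
Mul(Mul(Add(-1842, -856), Pow(Add(Add(-609, -1140), Function('v')(10, Function('d')(-5))), -1)), -1118) = Mul(Mul(Add(-1842, -856), Pow(Add(Add(-609, -1140), -23), -1)), -1118) = Mul(Mul(-2698, Pow(Add(-1749, -23), -1)), -1118) = Mul(Mul(-2698, Pow(-1772, -1)), -1118) = Mul(Mul(-2698, Rational(-1, 1772)), -1118) = Mul(Rational(1349, 886), -1118) = Rational(-754091, 443)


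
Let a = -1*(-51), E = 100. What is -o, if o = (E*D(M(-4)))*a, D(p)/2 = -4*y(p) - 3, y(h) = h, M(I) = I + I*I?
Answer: 520200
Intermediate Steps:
M(I) = I + I²
a = 51
D(p) = -6 - 8*p (D(p) = 2*(-4*p - 3) = 2*(-3 - 4*p) = -6 - 8*p)
o = -520200 (o = (100*(-6 - (-32)*(1 - 4)))*51 = (100*(-6 - (-32)*(-3)))*51 = (100*(-6 - 8*12))*51 = (100*(-6 - 96))*51 = (100*(-102))*51 = -10200*51 = -520200)
-o = -1*(-520200) = 520200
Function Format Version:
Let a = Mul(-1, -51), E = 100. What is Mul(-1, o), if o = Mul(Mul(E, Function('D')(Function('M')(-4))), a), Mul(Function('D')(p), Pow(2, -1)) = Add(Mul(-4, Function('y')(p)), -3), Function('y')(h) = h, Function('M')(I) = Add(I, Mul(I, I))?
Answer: 520200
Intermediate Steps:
Function('M')(I) = Add(I, Pow(I, 2))
a = 51
Function('D')(p) = Add(-6, Mul(-8, p)) (Function('D')(p) = Mul(2, Add(Mul(-4, p), -3)) = Mul(2, Add(-3, Mul(-4, p))) = Add(-6, Mul(-8, p)))
o = -520200 (o = Mul(Mul(100, Add(-6, Mul(-8, Mul(-4, Add(1, -4))))), 51) = Mul(Mul(100, Add(-6, Mul(-8, Mul(-4, -3)))), 51) = Mul(Mul(100, Add(-6, Mul(-8, 12))), 51) = Mul(Mul(100, Add(-6, -96)), 51) = Mul(Mul(100, -102), 51) = Mul(-10200, 51) = -520200)
Mul(-1, o) = Mul(-1, -520200) = 520200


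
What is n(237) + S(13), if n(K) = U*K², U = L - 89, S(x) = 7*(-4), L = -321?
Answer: -23029318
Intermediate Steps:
S(x) = -28
U = -410 (U = -321 - 89 = -410)
n(K) = -410*K²
n(237) + S(13) = -410*237² - 28 = -410*56169 - 28 = -23029290 - 28 = -23029318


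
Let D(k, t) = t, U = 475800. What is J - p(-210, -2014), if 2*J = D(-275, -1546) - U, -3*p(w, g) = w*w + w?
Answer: -224043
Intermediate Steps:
p(w, g) = -w/3 - w²/3 (p(w, g) = -(w*w + w)/3 = -(w² + w)/3 = -(w + w²)/3 = -w/3 - w²/3)
J = -238673 (J = (-1546 - 1*475800)/2 = (-1546 - 475800)/2 = (½)*(-477346) = -238673)
J - p(-210, -2014) = -238673 - (-1)*(-210)*(1 - 210)/3 = -238673 - (-1)*(-210)*(-209)/3 = -238673 - 1*(-14630) = -238673 + 14630 = -224043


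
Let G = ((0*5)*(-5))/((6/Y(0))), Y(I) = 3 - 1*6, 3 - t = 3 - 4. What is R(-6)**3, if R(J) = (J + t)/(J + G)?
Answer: 1/27 ≈ 0.037037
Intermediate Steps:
t = 4 (t = 3 - (3 - 4) = 3 - 1*(-1) = 3 + 1 = 4)
Y(I) = -3 (Y(I) = 3 - 6 = -3)
G = 0 (G = ((0*5)*(-5))/((6/(-3))) = (0*(-5))/((6*(-1/3))) = 0/(-2) = 0*(-1/2) = 0)
R(J) = (4 + J)/J (R(J) = (J + 4)/(J + 0) = (4 + J)/J)
R(-6)**3 = ((4 - 6)/(-6))**3 = (-1/6*(-2))**3 = (1/3)**3 = 1/27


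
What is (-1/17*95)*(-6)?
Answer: 570/17 ≈ 33.529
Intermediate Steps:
(-1/17*95)*(-6) = (-1*1/17*95)*(-6) = -1/17*95*(-6) = -95/17*(-6) = 570/17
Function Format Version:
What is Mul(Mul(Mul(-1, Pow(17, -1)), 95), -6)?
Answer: Rational(570, 17) ≈ 33.529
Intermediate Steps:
Mul(Mul(Mul(-1, Pow(17, -1)), 95), -6) = Mul(Mul(Mul(-1, Rational(1, 17)), 95), -6) = Mul(Mul(Rational(-1, 17), 95), -6) = Mul(Rational(-95, 17), -6) = Rational(570, 17)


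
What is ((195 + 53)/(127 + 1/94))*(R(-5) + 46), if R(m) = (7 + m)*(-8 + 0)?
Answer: 699360/11939 ≈ 58.578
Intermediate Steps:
R(m) = -56 - 8*m (R(m) = (7 + m)*(-8) = -56 - 8*m)
((195 + 53)/(127 + 1/94))*(R(-5) + 46) = ((195 + 53)/(127 + 1/94))*((-56 - 8*(-5)) + 46) = (248/(127 + 1/94))*((-56 + 40) + 46) = (248/(11939/94))*(-16 + 46) = (248*(94/11939))*30 = (23312/11939)*30 = 699360/11939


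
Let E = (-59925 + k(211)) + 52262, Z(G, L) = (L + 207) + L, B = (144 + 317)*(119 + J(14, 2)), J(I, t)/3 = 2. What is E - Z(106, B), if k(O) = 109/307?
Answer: -37797731/307 ≈ -1.2312e+5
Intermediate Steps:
k(O) = 109/307 (k(O) = 109*(1/307) = 109/307)
J(I, t) = 6 (J(I, t) = 3*2 = 6)
B = 57625 (B = (144 + 317)*(119 + 6) = 461*125 = 57625)
Z(G, L) = 207 + 2*L (Z(G, L) = (207 + L) + L = 207 + 2*L)
E = -2352432/307 (E = (-59925 + 109/307) + 52262 = -18396866/307 + 52262 = -2352432/307 ≈ -7662.6)
E - Z(106, B) = -2352432/307 - (207 + 2*57625) = -2352432/307 - (207 + 115250) = -2352432/307 - 1*115457 = -2352432/307 - 115457 = -37797731/307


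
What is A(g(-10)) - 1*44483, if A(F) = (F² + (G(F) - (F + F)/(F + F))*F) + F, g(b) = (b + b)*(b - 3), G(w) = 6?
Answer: 24677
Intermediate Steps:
g(b) = 2*b*(-3 + b) (g(b) = (2*b)*(-3 + b) = 2*b*(-3 + b))
A(F) = F² + 6*F (A(F) = (F² + (6 - (F + F)/(F + F))*F) + F = (F² + (6 - 2*F/(2*F))*F) + F = (F² + (6 - 2*F*1/(2*F))*F) + F = (F² + (6 - 1*1)*F) + F = (F² + (6 - 1)*F) + F = (F² + 5*F) + F = F² + 6*F)
A(g(-10)) - 1*44483 = (2*(-10)*(-3 - 10))*(6 + 2*(-10)*(-3 - 10)) - 1*44483 = (2*(-10)*(-13))*(6 + 2*(-10)*(-13)) - 44483 = 260*(6 + 260) - 44483 = 260*266 - 44483 = 69160 - 44483 = 24677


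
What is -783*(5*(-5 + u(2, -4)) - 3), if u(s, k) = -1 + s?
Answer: 18009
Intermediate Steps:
-783*(5*(-5 + u(2, -4)) - 3) = -783*(5*(-5 + (-1 + 2)) - 3) = -783*(5*(-5 + 1) - 3) = -783*(5*(-4) - 3) = -783*(-20 - 3) = -783*(-23) = 18009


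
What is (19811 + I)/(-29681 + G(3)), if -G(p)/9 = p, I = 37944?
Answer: -57755/29708 ≈ -1.9441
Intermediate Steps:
G(p) = -9*p
(19811 + I)/(-29681 + G(3)) = (19811 + 37944)/(-29681 - 9*3) = 57755/(-29681 - 27) = 57755/(-29708) = 57755*(-1/29708) = -57755/29708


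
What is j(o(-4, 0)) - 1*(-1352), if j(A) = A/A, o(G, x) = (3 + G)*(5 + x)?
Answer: 1353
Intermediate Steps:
j(A) = 1
j(o(-4, 0)) - 1*(-1352) = 1 - 1*(-1352) = 1 + 1352 = 1353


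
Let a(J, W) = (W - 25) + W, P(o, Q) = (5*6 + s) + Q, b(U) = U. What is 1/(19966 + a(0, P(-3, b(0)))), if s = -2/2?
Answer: 1/19999 ≈ 5.0002e-5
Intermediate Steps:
s = -1 (s = -2*½ = -1)
P(o, Q) = 29 + Q (P(o, Q) = (5*6 - 1) + Q = (30 - 1) + Q = 29 + Q)
a(J, W) = -25 + 2*W (a(J, W) = (-25 + W) + W = -25 + 2*W)
1/(19966 + a(0, P(-3, b(0)))) = 1/(19966 + (-25 + 2*(29 + 0))) = 1/(19966 + (-25 + 2*29)) = 1/(19966 + (-25 + 58)) = 1/(19966 + 33) = 1/19999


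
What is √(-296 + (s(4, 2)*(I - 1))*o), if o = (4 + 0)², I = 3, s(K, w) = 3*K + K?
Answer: 6*√6 ≈ 14.697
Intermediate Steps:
s(K, w) = 4*K
o = 16 (o = 4² = 16)
√(-296 + (s(4, 2)*(I - 1))*o) = √(-296 + ((4*4)*(3 - 1))*16) = √(-296 + (16*2)*16) = √(-296 + 32*16) = √(-296 + 512) = √216 = 6*√6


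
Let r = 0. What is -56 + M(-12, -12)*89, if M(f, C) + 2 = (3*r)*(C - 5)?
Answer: -234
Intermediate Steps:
M(f, C) = -2 (M(f, C) = -2 + (3*0)*(C - 5) = -2 + 0*(-5 + C) = -2 + 0 = -2)
-56 + M(-12, -12)*89 = -56 - 2*89 = -56 - 178 = -234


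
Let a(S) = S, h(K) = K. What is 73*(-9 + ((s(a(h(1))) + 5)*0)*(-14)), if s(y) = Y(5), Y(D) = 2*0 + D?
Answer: -657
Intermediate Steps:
Y(D) = D (Y(D) = 0 + D = D)
s(y) = 5
73*(-9 + ((s(a(h(1))) + 5)*0)*(-14)) = 73*(-9 + ((5 + 5)*0)*(-14)) = 73*(-9 + (10*0)*(-14)) = 73*(-9 + 0*(-14)) = 73*(-9 + 0) = 73*(-9) = -657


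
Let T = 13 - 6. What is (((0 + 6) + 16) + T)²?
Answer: 841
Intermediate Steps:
T = 7
(((0 + 6) + 16) + T)² = (((0 + 6) + 16) + 7)² = ((6 + 16) + 7)² = (22 + 7)² = 29² = 841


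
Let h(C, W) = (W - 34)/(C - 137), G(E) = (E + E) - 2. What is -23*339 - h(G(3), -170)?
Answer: -1037205/133 ≈ -7798.5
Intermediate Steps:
G(E) = -2 + 2*E (G(E) = 2*E - 2 = -2 + 2*E)
h(C, W) = (-34 + W)/(-137 + C)
-23*339 - h(G(3), -170) = -23*339 - (-34 - 170)/(-137 + (-2 + 2*3)) = -7797 - (-204)/(-137 + (-2 + 6)) = -7797 - (-204)/(-137 + 4) = -7797 - (-204)/(-133) = -7797 - (-1)*(-204)/133 = -7797 - 1*204/133 = -7797 - 204/133 = -1037205/133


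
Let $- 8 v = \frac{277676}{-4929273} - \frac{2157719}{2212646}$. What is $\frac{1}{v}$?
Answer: $\frac{87253889490864}{11250384698983} \approx 7.7556$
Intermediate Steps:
$v = \frac{11250384698983}{87253889490864}$ ($v = - \frac{\frac{277676}{-4929273} - \frac{2157719}{2212646}}{8} = - \frac{277676 \left(- \frac{1}{4929273}\right) - \frac{2157719}{2212646}}{8} = - \frac{- \frac{277676}{4929273} - \frac{2157719}{2212646}}{8} = \left(- \frac{1}{8}\right) \left(- \frac{11250384698983}{10906736186358}\right) = \frac{11250384698983}{87253889490864} \approx 0.12894$)
$\frac{1}{v} = \frac{1}{\frac{11250384698983}{87253889490864}} = \frac{87253889490864}{11250384698983}$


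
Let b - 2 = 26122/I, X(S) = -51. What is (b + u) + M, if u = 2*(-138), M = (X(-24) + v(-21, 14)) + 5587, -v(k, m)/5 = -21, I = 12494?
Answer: 33540710/6247 ≈ 5369.1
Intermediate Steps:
v(k, m) = 105 (v(k, m) = -5*(-21) = 105)
b = 25555/6247 (b = 2 + 26122/12494 = 2 + 26122*(1/12494) = 2 + 13061/6247 = 25555/6247 ≈ 4.0908)
M = 5641 (M = (-51 + 105) + 5587 = 54 + 5587 = 5641)
u = -276
(b + u) + M = (25555/6247 - 276) + 5641 = -1698617/6247 + 5641 = 33540710/6247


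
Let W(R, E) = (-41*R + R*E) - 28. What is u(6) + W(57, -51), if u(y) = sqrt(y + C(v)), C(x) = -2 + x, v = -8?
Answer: -5272 + 2*I ≈ -5272.0 + 2.0*I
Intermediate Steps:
u(y) = sqrt(-10 + y) (u(y) = sqrt(y + (-2 - 8)) = sqrt(y - 10) = sqrt(-10 + y))
W(R, E) = -28 - 41*R + E*R (W(R, E) = (-41*R + E*R) - 28 = -28 - 41*R + E*R)
u(6) + W(57, -51) = sqrt(-10 + 6) + (-28 - 41*57 - 51*57) = sqrt(-4) + (-28 - 2337 - 2907) = 2*I - 5272 = -5272 + 2*I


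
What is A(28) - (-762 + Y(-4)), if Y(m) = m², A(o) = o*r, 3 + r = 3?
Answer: 746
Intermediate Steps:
r = 0 (r = -3 + 3 = 0)
A(o) = 0 (A(o) = o*0 = 0)
A(28) - (-762 + Y(-4)) = 0 - (-762 + (-4)²) = 0 - (-762 + 16) = 0 - 1*(-746) = 0 + 746 = 746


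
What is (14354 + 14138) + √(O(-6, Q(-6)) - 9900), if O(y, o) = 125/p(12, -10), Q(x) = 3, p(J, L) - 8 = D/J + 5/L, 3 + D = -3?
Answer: 28492 + 5*I*√19369/7 ≈ 28492.0 + 99.409*I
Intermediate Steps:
D = -6 (D = -3 - 3 = -6)
p(J, L) = 8 - 6/J + 5/L (p(J, L) = 8 + (-6/J + 5/L) = 8 - 6/J + 5/L)
O(y, o) = 125/7 (O(y, o) = 125/(8 - 6/12 + 5/(-10)) = 125/(8 - 6*1/12 + 5*(-⅒)) = 125/(8 - ½ - ½) = 125/7)
(14354 + 14138) + √(O(-6, Q(-6)) - 9900) = (14354 + 14138) + √(125/7 - 9900) = 28492 + √(-69175/7) = 28492 + 5*I*√19369/7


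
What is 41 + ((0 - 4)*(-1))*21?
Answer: 125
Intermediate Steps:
41 + ((0 - 4)*(-1))*21 = 41 - 4*(-1)*21 = 41 + 4*21 = 41 + 84 = 125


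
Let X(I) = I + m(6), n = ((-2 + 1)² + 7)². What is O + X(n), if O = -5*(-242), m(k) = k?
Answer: 1280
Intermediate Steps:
n = 64 (n = ((-1)² + 7)² = (1 + 7)² = 8² = 64)
X(I) = 6 + I (X(I) = I + 6 = 6 + I)
O = 1210
O + X(n) = 1210 + (6 + 64) = 1210 + 70 = 1280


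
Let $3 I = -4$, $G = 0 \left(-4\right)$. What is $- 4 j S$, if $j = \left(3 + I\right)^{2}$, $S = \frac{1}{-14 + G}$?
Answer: $\frac{50}{63} \approx 0.79365$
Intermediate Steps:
$G = 0$
$I = - \frac{4}{3}$ ($I = \frac{1}{3} \left(-4\right) = - \frac{4}{3} \approx -1.3333$)
$S = - \frac{1}{14}$ ($S = \frac{1}{-14 + 0} = \frac{1}{-14} = - \frac{1}{14} \approx -0.071429$)
$j = \frac{25}{9}$ ($j = \left(3 - \frac{4}{3}\right)^{2} = \left(\frac{5}{3}\right)^{2} = \frac{25}{9} \approx 2.7778$)
$- 4 j S = \left(-4\right) \frac{25}{9} \left(- \frac{1}{14}\right) = \left(- \frac{100}{9}\right) \left(- \frac{1}{14}\right) = \frac{50}{63}$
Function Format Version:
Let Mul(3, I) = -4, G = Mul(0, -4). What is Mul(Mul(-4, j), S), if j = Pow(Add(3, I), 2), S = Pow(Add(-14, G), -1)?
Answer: Rational(50, 63) ≈ 0.79365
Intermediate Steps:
G = 0
I = Rational(-4, 3) (I = Mul(Rational(1, 3), -4) = Rational(-4, 3) ≈ -1.3333)
S = Rational(-1, 14) (S = Pow(Add(-14, 0), -1) = Pow(-14, -1) = Rational(-1, 14) ≈ -0.071429)
j = Rational(25, 9) (j = Pow(Add(3, Rational(-4, 3)), 2) = Pow(Rational(5, 3), 2) = Rational(25, 9) ≈ 2.7778)
Mul(Mul(-4, j), S) = Mul(Mul(-4, Rational(25, 9)), Rational(-1, 14)) = Mul(Rational(-100, 9), Rational(-1, 14)) = Rational(50, 63)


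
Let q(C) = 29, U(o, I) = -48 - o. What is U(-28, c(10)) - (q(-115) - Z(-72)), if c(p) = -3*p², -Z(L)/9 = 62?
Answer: -607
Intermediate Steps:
Z(L) = -558 (Z(L) = -9*62 = -558)
U(-28, c(10)) - (q(-115) - Z(-72)) = (-48 - 1*(-28)) - (29 - 1*(-558)) = (-48 + 28) - (29 + 558) = -20 - 1*587 = -20 - 587 = -607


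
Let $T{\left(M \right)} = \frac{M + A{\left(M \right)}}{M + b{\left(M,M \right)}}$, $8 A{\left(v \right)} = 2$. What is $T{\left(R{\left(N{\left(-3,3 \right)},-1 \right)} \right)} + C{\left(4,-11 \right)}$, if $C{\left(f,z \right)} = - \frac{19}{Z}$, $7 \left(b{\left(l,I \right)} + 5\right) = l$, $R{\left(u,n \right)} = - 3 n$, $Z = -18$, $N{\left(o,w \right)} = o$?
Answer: $- \frac{401}{396} \approx -1.0126$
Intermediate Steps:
$A{\left(v \right)} = \frac{1}{4}$ ($A{\left(v \right)} = \frac{1}{8} \cdot 2 = \frac{1}{4}$)
$b{\left(l,I \right)} = -5 + \frac{l}{7}$
$T{\left(M \right)} = \frac{\frac{1}{4} + M}{-5 + \frac{8 M}{7}}$ ($T{\left(M \right)} = \frac{M + \frac{1}{4}}{M + \left(-5 + \frac{M}{7}\right)} = \frac{\frac{1}{4} + M}{-5 + \frac{8 M}{7}}$)
$C{\left(f,z \right)} = \frac{19}{18}$ ($C{\left(f,z \right)} = - \frac{19}{-18} = \left(-19\right) \left(- \frac{1}{18}\right) = \frac{19}{18}$)
$T{\left(R{\left(N{\left(-3,3 \right)},-1 \right)} \right)} + C{\left(4,-11 \right)} = \frac{7 \left(1 + 4 \left(\left(-3\right) \left(-1\right)\right)\right)}{4 \left(-35 + 8 \left(\left(-3\right) \left(-1\right)\right)\right)} + \frac{19}{18} = \frac{7 \left(1 + 4 \cdot 3\right)}{4 \left(-35 + 8 \cdot 3\right)} + \frac{19}{18} = \frac{7 \left(1 + 12\right)}{4 \left(-35 + 24\right)} + \frac{19}{18} = \frac{7}{4} \frac{1}{-11} \cdot 13 + \frac{19}{18} = \frac{7}{4} \left(- \frac{1}{11}\right) 13 + \frac{19}{18} = - \frac{91}{44} + \frac{19}{18} = - \frac{401}{396}$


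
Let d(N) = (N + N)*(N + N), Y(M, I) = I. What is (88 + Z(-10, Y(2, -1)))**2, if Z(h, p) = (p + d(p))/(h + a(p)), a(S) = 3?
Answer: 375769/49 ≈ 7668.8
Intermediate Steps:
d(N) = 4*N**2 (d(N) = (2*N)*(2*N) = 4*N**2)
Z(h, p) = (p + 4*p**2)/(3 + h) (Z(h, p) = (p + 4*p**2)/(h + 3) = (p + 4*p**2)/(3 + h))
(88 + Z(-10, Y(2, -1)))**2 = (88 - (1 + 4*(-1))/(3 - 10))**2 = (88 - 1*(1 - 4)/(-7))**2 = (88 - 1*(-1/7)*(-3))**2 = (88 - 3/7)**2 = (613/7)**2 = 375769/49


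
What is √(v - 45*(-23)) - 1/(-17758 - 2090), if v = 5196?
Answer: 1/19848 + √6231 ≈ 78.937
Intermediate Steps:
√(v - 45*(-23)) - 1/(-17758 - 2090) = √(5196 - 45*(-23)) - 1/(-17758 - 2090) = √(5196 + 1035) - 1/(-19848) = √6231 - 1*(-1/19848) = √6231 + 1/19848 = 1/19848 + √6231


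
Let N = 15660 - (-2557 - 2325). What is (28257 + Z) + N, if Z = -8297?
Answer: 40502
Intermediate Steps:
N = 20542 (N = 15660 - 1*(-4882) = 15660 + 4882 = 20542)
(28257 + Z) + N = (28257 - 8297) + 20542 = 19960 + 20542 = 40502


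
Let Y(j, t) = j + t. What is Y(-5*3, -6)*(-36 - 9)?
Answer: 945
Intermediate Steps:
Y(-5*3, -6)*(-36 - 9) = (-5*3 - 6)*(-36 - 9) = (-15 - 6)*(-45) = -21*(-45) = 945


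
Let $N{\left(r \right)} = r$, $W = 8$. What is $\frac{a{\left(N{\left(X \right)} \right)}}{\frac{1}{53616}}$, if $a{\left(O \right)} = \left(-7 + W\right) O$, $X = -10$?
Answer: $-536160$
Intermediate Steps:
$a{\left(O \right)} = O$ ($a{\left(O \right)} = \left(-7 + 8\right) O = 1 O = O$)
$\frac{a{\left(N{\left(X \right)} \right)}}{\frac{1}{53616}} = - \frac{10}{\frac{1}{53616}} = - 10 \frac{1}{\frac{1}{53616}} = \left(-10\right) 53616 = -536160$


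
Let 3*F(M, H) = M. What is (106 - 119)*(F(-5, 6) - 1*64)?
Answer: 2561/3 ≈ 853.67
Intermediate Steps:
F(M, H) = M/3
(106 - 119)*(F(-5, 6) - 1*64) = (106 - 119)*((⅓)*(-5) - 1*64) = -13*(-5/3 - 64) = -13*(-197/3) = 2561/3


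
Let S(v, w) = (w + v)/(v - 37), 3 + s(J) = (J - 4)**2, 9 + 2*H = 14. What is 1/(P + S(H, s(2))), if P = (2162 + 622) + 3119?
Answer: 69/407300 ≈ 0.00016941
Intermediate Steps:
H = 5/2 (H = -9/2 + (1/2)*14 = -9/2 + 7 = 5/2 ≈ 2.5000)
s(J) = -3 + (-4 + J)**2 (s(J) = -3 + (J - 4)**2 = -3 + (-4 + J)**2)
P = 5903 (P = 2784 + 3119 = 5903)
S(v, w) = (v + w)/(-37 + v)
1/(P + S(H, s(2))) = 1/(5903 + (5/2 + (-3 + (-4 + 2)**2))/(-37 + 5/2)) = 1/(5903 + (5/2 + (-3 + (-2)**2))/(-69/2)) = 1/(5903 - 2*(5/2 + (-3 + 4))/69) = 1/(5903 - 2*(5/2 + 1)/69) = 1/(5903 - 2/69*7/2) = 1/(5903 - 7/69) = 1/(407300/69) = 69/407300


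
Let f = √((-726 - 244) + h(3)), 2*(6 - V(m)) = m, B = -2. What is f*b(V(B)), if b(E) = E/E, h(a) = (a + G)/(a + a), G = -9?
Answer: I*√971 ≈ 31.161*I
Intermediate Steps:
h(a) = (-9 + a)/(2*a) (h(a) = (a - 9)/(a + a) = (-9 + a)/((2*a)) = (-9 + a)*(1/(2*a)) = (-9 + a)/(2*a))
V(m) = 6 - m/2
b(E) = 1
f = I*√971 (f = √((-726 - 244) + (½)*(-9 + 3)/3) = √(-970 + (½)*(⅓)*(-6)) = √(-970 - 1) = √(-971) = I*√971 ≈ 31.161*I)
f*b(V(B)) = (I*√971)*1 = I*√971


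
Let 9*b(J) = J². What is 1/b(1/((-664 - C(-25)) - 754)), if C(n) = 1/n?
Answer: 11309684409/625 ≈ 1.8095e+7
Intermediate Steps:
b(J) = J²/9
1/b(1/((-664 - C(-25)) - 754)) = 1/((1/((-664 - 1/(-25)) - 754))²/9) = 1/((1/((-664 - 1*(-1/25)) - 754))²/9) = 1/((1/((-664 + 1/25) - 754))²/9) = 1/((1/(-16599/25 - 754))²/9) = 1/((1/(-35449/25))²/9) = 1/((-25/35449)²/9) = 1/((⅑)*(625/1256631601)) = 1/(625/11309684409) = 11309684409/625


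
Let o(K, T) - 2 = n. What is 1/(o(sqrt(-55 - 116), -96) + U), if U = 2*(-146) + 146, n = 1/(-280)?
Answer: -280/40321 ≈ -0.0069443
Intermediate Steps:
n = -1/280 ≈ -0.0035714
o(K, T) = 559/280 (o(K, T) = 2 - 1/280 = 559/280)
U = -146 (U = -292 + 146 = -146)
1/(o(sqrt(-55 - 116), -96) + U) = 1/(559/280 - 146) = 1/(-40321/280) = -280/40321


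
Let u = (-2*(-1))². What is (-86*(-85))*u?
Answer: 29240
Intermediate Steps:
u = 4 (u = 2² = 4)
(-86*(-85))*u = -86*(-85)*4 = 7310*4 = 29240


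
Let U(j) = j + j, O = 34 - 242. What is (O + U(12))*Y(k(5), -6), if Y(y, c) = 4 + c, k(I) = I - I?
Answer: 368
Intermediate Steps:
k(I) = 0
O = -208
U(j) = 2*j
(O + U(12))*Y(k(5), -6) = (-208 + 2*12)*(4 - 6) = (-208 + 24)*(-2) = -184*(-2) = 368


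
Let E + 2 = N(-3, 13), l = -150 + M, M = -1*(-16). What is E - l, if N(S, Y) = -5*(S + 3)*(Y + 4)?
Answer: 132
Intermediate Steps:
M = 16
l = -134 (l = -150 + 16 = -134)
N(S, Y) = -5*(3 + S)*(4 + Y)
E = -2 (E = -2 + (-60 - 20*(-3) - 15*13 - 5*(-3)*13) = -2 + (-60 + 60 - 195 + 195) = -2 + 0 = -2)
E - l = -2 - 1*(-134) = -2 + 134 = 132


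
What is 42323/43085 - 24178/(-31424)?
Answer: 1185833541/676951520 ≈ 1.7517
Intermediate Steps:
42323/43085 - 24178/(-31424) = 42323*(1/43085) - 24178*(-1/31424) = 42323/43085 + 12089/15712 = 1185833541/676951520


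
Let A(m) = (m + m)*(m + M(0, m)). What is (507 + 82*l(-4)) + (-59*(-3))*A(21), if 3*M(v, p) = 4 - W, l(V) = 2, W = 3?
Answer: 159263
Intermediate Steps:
M(v, p) = ⅓ (M(v, p) = (4 - 1*3)/3 = (4 - 3)/3 = (⅓)*1 = ⅓)
A(m) = 2*m*(⅓ + m) (A(m) = (m + m)*(m + ⅓) = (2*m)*(⅓ + m) = 2*m*(⅓ + m))
(507 + 82*l(-4)) + (-59*(-3))*A(21) = (507 + 82*2) + (-59*(-3))*((⅔)*21*(1 + 3*21)) = (507 + 164) + 177*((⅔)*21*(1 + 63)) = 671 + 177*((⅔)*21*64) = 671 + 177*896 = 671 + 158592 = 159263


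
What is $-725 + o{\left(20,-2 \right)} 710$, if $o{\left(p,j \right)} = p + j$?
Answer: $12055$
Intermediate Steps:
$o{\left(p,j \right)} = j + p$
$-725 + o{\left(20,-2 \right)} 710 = -725 + \left(-2 + 20\right) 710 = -725 + 18 \cdot 710 = -725 + 12780 = 12055$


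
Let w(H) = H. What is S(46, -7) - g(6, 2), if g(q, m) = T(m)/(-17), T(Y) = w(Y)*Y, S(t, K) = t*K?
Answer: -5470/17 ≈ -321.76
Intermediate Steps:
S(t, K) = K*t
T(Y) = Y² (T(Y) = Y*Y = Y²)
g(q, m) = -m²/17 (g(q, m) = m²/(-17) = m²*(-1/17) = -m²/17)
S(46, -7) - g(6, 2) = -7*46 - (-1)*2²/17 = -322 - (-1)*4/17 = -322 - 1*(-4/17) = -322 + 4/17 = -5470/17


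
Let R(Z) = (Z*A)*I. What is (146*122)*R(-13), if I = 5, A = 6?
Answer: -6946680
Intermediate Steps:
R(Z) = 30*Z (R(Z) = (Z*6)*5 = (6*Z)*5 = 30*Z)
(146*122)*R(-13) = (146*122)*(30*(-13)) = 17812*(-390) = -6946680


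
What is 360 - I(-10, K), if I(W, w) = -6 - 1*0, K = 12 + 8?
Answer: 366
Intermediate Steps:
K = 20
I(W, w) = -6 (I(W, w) = -6 + 0 = -6)
360 - I(-10, K) = 360 - 1*(-6) = 360 + 6 = 366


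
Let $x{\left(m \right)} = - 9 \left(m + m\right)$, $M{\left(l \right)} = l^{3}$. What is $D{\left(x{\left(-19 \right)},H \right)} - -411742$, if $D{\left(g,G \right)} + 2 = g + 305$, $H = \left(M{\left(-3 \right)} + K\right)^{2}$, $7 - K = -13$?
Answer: $412387$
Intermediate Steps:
$K = 20$ ($K = 7 - -13 = 7 + 13 = 20$)
$x{\left(m \right)} = - 18 m$ ($x{\left(m \right)} = - 9 \cdot 2 m = - 18 m$)
$H = 49$ ($H = \left(\left(-3\right)^{3} + 20\right)^{2} = \left(-27 + 20\right)^{2} = \left(-7\right)^{2} = 49$)
$D{\left(g,G \right)} = 303 + g$ ($D{\left(g,G \right)} = -2 + \left(g + 305\right) = -2 + \left(305 + g\right) = 303 + g$)
$D{\left(x{\left(-19 \right)},H \right)} - -411742 = \left(303 - -342\right) - -411742 = \left(303 + 342\right) + 411742 = 645 + 411742 = 412387$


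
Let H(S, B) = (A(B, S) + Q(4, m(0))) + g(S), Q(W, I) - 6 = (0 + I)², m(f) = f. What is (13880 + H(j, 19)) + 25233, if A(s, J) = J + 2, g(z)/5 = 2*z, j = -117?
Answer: 37834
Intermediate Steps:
g(z) = 10*z (g(z) = 5*(2*z) = 10*z)
A(s, J) = 2 + J
Q(W, I) = 6 + I² (Q(W, I) = 6 + (0 + I)² = 6 + I²)
H(S, B) = 8 + 11*S (H(S, B) = ((2 + S) + (6 + 0²)) + 10*S = ((2 + S) + (6 + 0)) + 10*S = ((2 + S) + 6) + 10*S = (8 + S) + 10*S = 8 + 11*S)
(13880 + H(j, 19)) + 25233 = (13880 + (8 + 11*(-117))) + 25233 = (13880 + (8 - 1287)) + 25233 = (13880 - 1279) + 25233 = 12601 + 25233 = 37834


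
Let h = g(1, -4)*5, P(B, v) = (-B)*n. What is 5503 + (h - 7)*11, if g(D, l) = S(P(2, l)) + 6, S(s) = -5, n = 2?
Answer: 5481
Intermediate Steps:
P(B, v) = -2*B (P(B, v) = -B*2 = -2*B)
g(D, l) = 1 (g(D, l) = -5 + 6 = 1)
h = 5 (h = 1*5 = 5)
5503 + (h - 7)*11 = 5503 + (5 - 7)*11 = 5503 - 2*11 = 5503 - 22 = 5481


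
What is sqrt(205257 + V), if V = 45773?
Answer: sqrt(251030) ≈ 501.03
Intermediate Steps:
sqrt(205257 + V) = sqrt(205257 + 45773) = sqrt(251030)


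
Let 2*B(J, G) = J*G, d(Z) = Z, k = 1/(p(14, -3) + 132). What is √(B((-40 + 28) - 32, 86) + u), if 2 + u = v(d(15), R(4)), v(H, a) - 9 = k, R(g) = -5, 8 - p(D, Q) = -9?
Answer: 4*I*√2615546/149 ≈ 43.417*I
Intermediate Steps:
p(D, Q) = 17 (p(D, Q) = 8 - 1*(-9) = 8 + 9 = 17)
k = 1/149 (k = 1/(17 + 132) = 1/149 ≈ 0.0067114)
v(H, a) = 1342/149 (v(H, a) = 9 + 1/149 = 1342/149)
B(J, G) = G*J/2 (B(J, G) = (J*G)/2 = (G*J)/2 = G*J/2)
u = 1044/149 (u = -2 + 1342/149 = 1044/149 ≈ 7.0067)
√(B((-40 + 28) - 32, 86) + u) = √((½)*86*((-40 + 28) - 32) + 1044/149) = √((½)*86*(-12 - 32) + 1044/149) = √((½)*86*(-44) + 1044/149) = √(-1892 + 1044/149) = √(-280864/149) = 4*I*√2615546/149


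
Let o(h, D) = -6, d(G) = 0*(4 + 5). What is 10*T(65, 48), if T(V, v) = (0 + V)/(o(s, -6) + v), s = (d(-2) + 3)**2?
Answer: 325/21 ≈ 15.476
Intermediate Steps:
d(G) = 0 (d(G) = 0*9 = 0)
s = 9 (s = (0 + 3)**2 = 3**2 = 9)
T(V, v) = V/(-6 + v) (T(V, v) = (0 + V)/(-6 + v) = V/(-6 + v))
10*T(65, 48) = 10*(65/(-6 + 48)) = 10*(65/42) = 325/21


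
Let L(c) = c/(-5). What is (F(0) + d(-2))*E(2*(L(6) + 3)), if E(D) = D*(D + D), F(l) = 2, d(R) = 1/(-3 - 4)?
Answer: 8424/175 ≈ 48.137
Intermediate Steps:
L(c) = -c/5 (L(c) = c*(-⅕) = -c/5)
d(R) = -⅐ (d(R) = 1/(-7) = -⅐)
E(D) = 2*D² (E(D) = D*(2*D) = 2*D²)
(F(0) + d(-2))*E(2*(L(6) + 3)) = (2 - ⅐)*(2*(2*(-⅕*6 + 3))²) = 13*(2*(2*(-6/5 + 3))²)/7 = 13*(2*(2*(9/5))²)/7 = 13*(2*(18/5)²)/7 = 13*(2*(324/25))/7 = (13/7)*(648/25) = 8424/175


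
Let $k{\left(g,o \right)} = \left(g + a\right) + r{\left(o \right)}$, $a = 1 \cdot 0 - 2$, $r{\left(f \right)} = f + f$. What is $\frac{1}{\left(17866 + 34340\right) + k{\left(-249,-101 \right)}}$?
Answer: $\frac{1}{51753} \approx 1.9323 \cdot 10^{-5}$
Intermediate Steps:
$r{\left(f \right)} = 2 f$
$a = -2$ ($a = 0 - 2 = -2$)
$k{\left(g,o \right)} = -2 + g + 2 o$ ($k{\left(g,o \right)} = \left(g - 2\right) + 2 o = \left(-2 + g\right) + 2 o = -2 + g + 2 o$)
$\frac{1}{\left(17866 + 34340\right) + k{\left(-249,-101 \right)}} = \frac{1}{\left(17866 + 34340\right) - 453} = \frac{1}{52206 - 453} = \frac{1}{51753}$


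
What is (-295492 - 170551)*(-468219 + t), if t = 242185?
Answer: 105341563462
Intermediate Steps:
(-295492 - 170551)*(-468219 + t) = (-295492 - 170551)*(-468219 + 242185) = -466043*(-226034) = 105341563462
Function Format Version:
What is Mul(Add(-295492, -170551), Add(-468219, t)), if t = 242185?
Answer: 105341563462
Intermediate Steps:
Mul(Add(-295492, -170551), Add(-468219, t)) = Mul(Add(-295492, -170551), Add(-468219, 242185)) = Mul(-466043, -226034) = 105341563462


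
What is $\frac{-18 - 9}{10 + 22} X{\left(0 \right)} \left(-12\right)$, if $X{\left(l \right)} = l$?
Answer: $0$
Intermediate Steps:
$\frac{-18 - 9}{10 + 22} X{\left(0 \right)} \left(-12\right) = \frac{-18 - 9}{10 + 22} \cdot 0 \left(-12\right) = - \frac{27}{32} \cdot 0 \left(-12\right) = \left(-27\right) \frac{1}{32} \cdot 0 \left(-12\right) = \left(- \frac{27}{32}\right) 0 \left(-12\right) = 0 \left(-12\right) = 0$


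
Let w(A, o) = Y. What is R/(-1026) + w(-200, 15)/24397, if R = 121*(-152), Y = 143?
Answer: 11812009/658719 ≈ 17.932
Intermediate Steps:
w(A, o) = 143
R = -18392
R/(-1026) + w(-200, 15)/24397 = -18392/(-1026) + 143/24397 = -18392*(-1/1026) + 143*(1/24397) = 484/27 + 143/24397 = 11812009/658719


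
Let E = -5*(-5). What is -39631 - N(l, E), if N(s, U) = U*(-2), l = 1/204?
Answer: -39581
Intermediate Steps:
l = 1/204 ≈ 0.0049020
E = 25
N(s, U) = -2*U
-39631 - N(l, E) = -39631 - (-2)*25 = -39631 - 1*(-50) = -39631 + 50 = -39581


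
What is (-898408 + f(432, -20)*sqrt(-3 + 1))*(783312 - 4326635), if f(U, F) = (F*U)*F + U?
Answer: 3183349729784 - 613816929936*I*sqrt(2) ≈ 3.1834e+12 - 8.6807e+11*I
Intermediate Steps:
f(U, F) = U + U*F**2 (f(U, F) = U*F**2 + U = U + U*F**2)
(-898408 + f(432, -20)*sqrt(-3 + 1))*(783312 - 4326635) = (-898408 + (432*(1 + (-20)**2))*sqrt(-3 + 1))*(783312 - 4326635) = (-898408 + (432*(1 + 400))*sqrt(-2))*(-3543323) = (-898408 + (432*401)*(I*sqrt(2)))*(-3543323) = (-898408 + 173232*(I*sqrt(2)))*(-3543323) = (-898408 + 173232*I*sqrt(2))*(-3543323) = 3183349729784 - 613816929936*I*sqrt(2)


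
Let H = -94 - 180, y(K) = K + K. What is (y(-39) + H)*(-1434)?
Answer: 504768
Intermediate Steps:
y(K) = 2*K
H = -274
(y(-39) + H)*(-1434) = (2*(-39) - 274)*(-1434) = (-78 - 274)*(-1434) = -352*(-1434) = 504768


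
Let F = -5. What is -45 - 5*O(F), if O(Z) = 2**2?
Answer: -65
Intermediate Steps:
O(Z) = 4
-45 - 5*O(F) = -45 - 5*4 = -45 - 20 = -65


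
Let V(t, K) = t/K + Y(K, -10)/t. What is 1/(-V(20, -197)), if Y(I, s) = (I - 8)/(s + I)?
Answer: 163116/8483 ≈ 19.229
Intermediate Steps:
Y(I, s) = (-8 + I)/(I + s)
V(t, K) = t/K + (-8 + K)/(t*(-10 + K)) (V(t, K) = t/K + ((-8 + K)/(K - 10))/t = t/K + ((-8 + K)/(-10 + K))/t = t/K + (-8 + K)/(t*(-10 + K)))
1/(-V(20, -197)) = 1/(-(-197*(-8 - 197) + 20**2*(-10 - 197))/((-197)*20*(-10 - 197))) = 1/(-(-1)*(-197*(-205) + 400*(-207))/(197*20*(-207))) = 1/(-(-1)*(-1)*(40385 - 82800)/(197*20*207)) = 1/(-(-1)*(-1)*(-42415)/(197*20*207)) = 1/(-1*(-8483/163116)) = 1/(8483/163116) = 163116/8483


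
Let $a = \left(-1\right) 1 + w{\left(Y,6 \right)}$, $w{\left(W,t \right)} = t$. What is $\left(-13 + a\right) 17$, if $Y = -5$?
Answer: $-136$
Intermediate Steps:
$a = 5$ ($a = \left(-1\right) 1 + 6 = -1 + 6 = 5$)
$\left(-13 + a\right) 17 = \left(-13 + 5\right) 17 = \left(-8\right) 17 = -136$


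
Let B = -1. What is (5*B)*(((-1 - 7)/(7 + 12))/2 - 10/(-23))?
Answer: -490/437 ≈ -1.1213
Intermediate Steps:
(5*B)*(((-1 - 7)/(7 + 12))/2 - 10/(-23)) = (5*(-1))*(((-1 - 7)/(7 + 12))/2 - 10/(-23)) = -5*(-8/19*(½) - 10*(-1/23)) = -5*(-8*1/19*(½) + 10/23) = -5*(-8/19*½ + 10/23) = -5*(-4/19 + 10/23) = -5*98/437 = -490/437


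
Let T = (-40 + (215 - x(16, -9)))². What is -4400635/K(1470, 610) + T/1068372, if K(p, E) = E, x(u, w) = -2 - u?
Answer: -470149249433/65170692 ≈ -7214.1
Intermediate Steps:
T = 37249 (T = (-40 + (215 - (-2 - 1*16)))² = (-40 + (215 - (-2 - 16)))² = (-40 + (215 - 1*(-18)))² = (-40 + (215 + 18))² = (-40 + 233)² = 193² = 37249)
-4400635/K(1470, 610) + T/1068372 = -4400635/610 + 37249/1068372 = -4400635*1/610 + 37249*(1/1068372) = -880127/122 + 37249/1068372 = -470149249433/65170692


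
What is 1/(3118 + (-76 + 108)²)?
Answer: 1/4142 ≈ 0.00024143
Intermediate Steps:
1/(3118 + (-76 + 108)²) = 1/(3118 + 32²) = 1/(3118 + 1024) = 1/4142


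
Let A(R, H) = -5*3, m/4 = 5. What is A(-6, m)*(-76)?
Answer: 1140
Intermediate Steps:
m = 20 (m = 4*5 = 20)
A(R, H) = -15
A(-6, m)*(-76) = -15*(-76) = 1140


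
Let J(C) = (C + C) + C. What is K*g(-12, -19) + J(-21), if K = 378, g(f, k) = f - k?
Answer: 2583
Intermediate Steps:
J(C) = 3*C (J(C) = 2*C + C = 3*C)
K*g(-12, -19) + J(-21) = 378*(-12 - 1*(-19)) + 3*(-21) = 378*(-12 + 19) - 63 = 378*7 - 63 = 2646 - 63 = 2583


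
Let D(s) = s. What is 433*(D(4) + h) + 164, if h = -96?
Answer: -39672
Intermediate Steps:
433*(D(4) + h) + 164 = 433*(4 - 96) + 164 = 433*(-92) + 164 = -39836 + 164 = -39672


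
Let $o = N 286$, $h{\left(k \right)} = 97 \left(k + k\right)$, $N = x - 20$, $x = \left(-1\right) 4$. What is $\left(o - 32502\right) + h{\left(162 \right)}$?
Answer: $-7938$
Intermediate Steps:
$x = -4$
$N = -24$ ($N = -4 - 20 = -24$)
$h{\left(k \right)} = 194 k$ ($h{\left(k \right)} = 97 \cdot 2 k = 194 k$)
$o = -6864$ ($o = \left(-24\right) 286 = -6864$)
$\left(o - 32502\right) + h{\left(162 \right)} = \left(-6864 - 32502\right) + 194 \cdot 162 = -39366 + 31428 = -7938$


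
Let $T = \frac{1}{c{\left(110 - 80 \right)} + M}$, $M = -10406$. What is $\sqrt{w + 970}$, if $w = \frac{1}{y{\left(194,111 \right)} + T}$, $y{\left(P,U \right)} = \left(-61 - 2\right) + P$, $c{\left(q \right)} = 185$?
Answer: $\frac{323 \sqrt{666743542}}{267790} \approx 31.145$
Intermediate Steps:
$y{\left(P,U \right)} = -63 + P$
$T = - \frac{1}{10221}$ ($T = \frac{1}{185 - 10406} = \frac{1}{-10221} = - \frac{1}{10221} \approx -9.7838 \cdot 10^{-5}$)
$w = \frac{10221}{1338950}$ ($w = \frac{1}{\left(-63 + 194\right) - \frac{1}{10221}} = \frac{1}{131 - \frac{1}{10221}} = \frac{1}{\frac{1338950}{10221}} = \frac{10221}{1338950} \approx 0.0076336$)
$\sqrt{w + 970} = \sqrt{\frac{10221}{1338950} + 970} = \sqrt{\frac{1298791721}{1338950}} = \frac{323 \sqrt{666743542}}{267790}$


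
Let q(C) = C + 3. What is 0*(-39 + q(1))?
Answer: 0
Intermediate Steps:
q(C) = 3 + C
0*(-39 + q(1)) = 0*(-39 + (3 + 1)) = 0*(-39 + 4) = 0*(-35) = 0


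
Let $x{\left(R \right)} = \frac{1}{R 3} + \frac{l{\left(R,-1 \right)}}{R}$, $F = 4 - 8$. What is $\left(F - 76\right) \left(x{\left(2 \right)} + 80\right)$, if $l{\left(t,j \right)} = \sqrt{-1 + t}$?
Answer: $- \frac{19360}{3} \approx -6453.3$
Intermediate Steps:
$F = -4$
$x{\left(R \right)} = \frac{1}{3 R} + \frac{\sqrt{-1 + R}}{R}$ ($x{\left(R \right)} = \frac{1}{R 3} + \frac{\sqrt{-1 + R}}{R} = \frac{1}{R} \frac{1}{3} + \frac{\sqrt{-1 + R}}{R} = \frac{1}{3 R} + \frac{\sqrt{-1 + R}}{R}$)
$\left(F - 76\right) \left(x{\left(2 \right)} + 80\right) = \left(-4 - 76\right) \left(\frac{\frac{1}{3} + \sqrt{-1 + 2}}{2} + 80\right) = - 80 \left(\frac{\frac{1}{3} + \sqrt{1}}{2} + 80\right) = - 80 \left(\frac{\frac{1}{3} + 1}{2} + 80\right) = - 80 \left(\frac{1}{2} \cdot \frac{4}{3} + 80\right) = - 80 \left(\frac{2}{3} + 80\right) = \left(-80\right) \frac{242}{3} = - \frac{19360}{3}$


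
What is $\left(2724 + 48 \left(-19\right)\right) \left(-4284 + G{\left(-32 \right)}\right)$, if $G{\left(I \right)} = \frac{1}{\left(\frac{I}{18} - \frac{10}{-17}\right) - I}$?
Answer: $- \frac{18296328438}{2357} \approx -7.7626 \cdot 10^{6}$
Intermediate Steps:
$G{\left(I \right)} = \frac{1}{\frac{10}{17} - \frac{17 I}{18}}$ ($G{\left(I \right)} = \frac{1}{\left(I \frac{1}{18} - - \frac{10}{17}\right) - I} = \frac{1}{\left(\frac{I}{18} + \frac{10}{17}\right) - I} = \frac{1}{\left(\frac{10}{17} + \frac{I}{18}\right) - I} = \frac{1}{\frac{10}{17} - \frac{17 I}{18}}$)
$\left(2724 + 48 \left(-19\right)\right) \left(-4284 + G{\left(-32 \right)}\right) = \left(2724 + 48 \left(-19\right)\right) \left(-4284 - \frac{306}{-180 + 289 \left(-32\right)}\right) = \left(2724 - 912\right) \left(-4284 - \frac{306}{-180 - 9248}\right) = 1812 \left(-4284 - \frac{306}{-9428}\right) = 1812 \left(-4284 - - \frac{153}{4714}\right) = 1812 \left(-4284 + \frac{153}{4714}\right) = 1812 \left(- \frac{20194623}{4714}\right) = - \frac{18296328438}{2357}$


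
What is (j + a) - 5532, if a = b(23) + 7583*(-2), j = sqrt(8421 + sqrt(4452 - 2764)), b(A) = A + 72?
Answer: -20603 + sqrt(8421 + 2*sqrt(422)) ≈ -20511.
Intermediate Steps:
b(A) = 72 + A
j = sqrt(8421 + 2*sqrt(422)) (j = sqrt(8421 + sqrt(1688)) = sqrt(8421 + 2*sqrt(422)) ≈ 91.990)
a = -15071 (a = (72 + 23) + 7583*(-2) = 95 - 15166 = -15071)
(j + a) - 5532 = (sqrt(8421 + 2*sqrt(422)) - 15071) - 5532 = (-15071 + sqrt(8421 + 2*sqrt(422))) - 5532 = -20603 + sqrt(8421 + 2*sqrt(422))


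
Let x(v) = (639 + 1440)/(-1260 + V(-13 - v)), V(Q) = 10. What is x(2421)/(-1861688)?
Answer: 2079/2327110000 ≈ 8.9338e-7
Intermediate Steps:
x(v) = -2079/1250 (x(v) = (639 + 1440)/(-1260 + 10) = 2079/(-1250) = 2079*(-1/1250) = -2079/1250)
x(2421)/(-1861688) = -2079/1250/(-1861688) = -2079/1250*(-1/1861688) = 2079/2327110000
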